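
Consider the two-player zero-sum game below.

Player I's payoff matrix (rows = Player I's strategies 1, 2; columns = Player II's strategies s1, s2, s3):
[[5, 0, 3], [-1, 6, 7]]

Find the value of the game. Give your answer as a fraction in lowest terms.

Column s3 is strictly dominated by s2 for Player II (it gives Player I more in every row).
The remaining 2×2 game on (1, 2) × (s1, s2) has no saddle point. Let Player I play 1 with probability p; indifference gives 5p − (1−p) = 6(1−p), so p = 7/12.
Similarly Player II's optimal q on s1 is 1/2, and the value is 5·(1/2) + (0)·(1/2) = 5/2.

5/2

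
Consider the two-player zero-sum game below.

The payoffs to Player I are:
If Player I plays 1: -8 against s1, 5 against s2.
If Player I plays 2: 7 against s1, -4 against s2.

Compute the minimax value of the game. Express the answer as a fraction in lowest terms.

Row minima are -8 and -4, so Player I's maximin is -4; column maxima are 7 and 5, so Player II's minimax is 5. These differ, so the equilibrium is in mixed strategies.
Let Player I play 1 with probability p. Player II is indifferent when −8p + 7(1−p) = 5p − 4(1−p), giving p = 11/24.
Let Player II play s1 with probability q. Player I is indifferent when −8q + 5(1−q) = 7q − 4(1−q), giving q = 3/8.
The value is -8·(3/8) + (5)·(5/8) = 1/8.

1/8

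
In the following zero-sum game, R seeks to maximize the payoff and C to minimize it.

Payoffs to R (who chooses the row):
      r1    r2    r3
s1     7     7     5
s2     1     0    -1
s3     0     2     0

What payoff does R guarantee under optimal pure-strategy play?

5

Row minima: 5, -1, 0 → R's maximin is 5.
Column maxima: 7, 7, 5 → C's minimax is 5.
They coincide at (s1, r3), so the value is 5.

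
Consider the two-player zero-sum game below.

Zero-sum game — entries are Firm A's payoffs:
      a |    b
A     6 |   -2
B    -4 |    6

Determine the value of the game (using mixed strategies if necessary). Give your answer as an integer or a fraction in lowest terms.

14/9

Row minima are -2 and -4, so Firm A's maximin is -2; column maxima are 6 and 6, so Firm B's minimax is 6. These differ, so the equilibrium is in mixed strategies.
Let Firm A play A with probability p. Firm B is indifferent when 6p − 4(1−p) = −2p + 6(1−p), giving p = 5/9.
Let Firm B play a with probability q. Firm A is indifferent when 6q − 2(1−q) = −4q + 6(1−q), giving q = 4/9.
The value is 6·(4/9) + (-2)·(5/9) = 14/9.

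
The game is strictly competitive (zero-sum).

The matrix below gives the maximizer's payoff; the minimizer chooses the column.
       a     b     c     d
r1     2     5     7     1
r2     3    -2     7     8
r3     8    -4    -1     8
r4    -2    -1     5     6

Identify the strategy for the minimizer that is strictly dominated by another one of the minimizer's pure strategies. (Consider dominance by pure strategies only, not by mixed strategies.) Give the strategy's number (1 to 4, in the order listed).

The minimizer prefers columns that give the maximizer less. Compare c with b: 5 < 7, -2 < 7, -4 < -1, -1 < 5.
So b strictly dominates c for the minimizer; c is strictly dominated.

3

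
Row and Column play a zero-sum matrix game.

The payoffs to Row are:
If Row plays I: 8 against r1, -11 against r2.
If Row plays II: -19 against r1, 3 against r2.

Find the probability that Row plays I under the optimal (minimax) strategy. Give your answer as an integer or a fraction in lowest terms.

Row minima are -11 and -19, so Row's maximin is -11; column maxima are 8 and 3, so Column's minimax is 3. These differ, so the equilibrium is in mixed strategies.
Let Row play I with probability p. Column is indifferent when 8p − 19(1−p) = −11p + 3(1−p), giving p = 22/41.

22/41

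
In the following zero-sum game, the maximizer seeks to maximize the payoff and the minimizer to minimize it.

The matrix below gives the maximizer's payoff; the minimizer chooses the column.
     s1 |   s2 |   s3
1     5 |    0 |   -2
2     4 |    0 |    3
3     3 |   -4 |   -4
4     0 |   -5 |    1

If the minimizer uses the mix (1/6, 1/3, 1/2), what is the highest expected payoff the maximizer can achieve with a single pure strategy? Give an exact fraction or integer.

13/6

1: (5)·(1/6) + (0)·(1/3) + (-2)·(1/2) = -1/6.
2: (4)·(1/6) + (0)·(1/3) + (3)·(1/2) = 13/6.
3: (3)·(1/6) + (-4)·(1/3) + (-4)·(1/2) = -17/6.
4: (0)·(1/6) + (-5)·(1/3) + (1)·(1/2) = -7/6.
The best pure response is 2 with expected payoff 13/6.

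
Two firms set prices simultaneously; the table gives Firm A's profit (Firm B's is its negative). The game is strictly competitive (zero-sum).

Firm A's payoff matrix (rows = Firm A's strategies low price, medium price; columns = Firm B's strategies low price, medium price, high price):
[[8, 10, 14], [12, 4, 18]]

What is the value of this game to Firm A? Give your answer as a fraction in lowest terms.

44/5

Column high price is strictly dominated by low price for Firm B (it gives Firm A more in every row).
The remaining 2×2 game on (low price, medium price) × (low price, medium price) has no saddle point. Let Firm A play low price with probability p; indifference gives 8p + 12(1−p) = 10p + 4(1−p), so p = 4/5.
Similarly Firm B's optimal q on low price is 3/5, and the value is 8·(3/5) + (10)·(2/5) = 44/5.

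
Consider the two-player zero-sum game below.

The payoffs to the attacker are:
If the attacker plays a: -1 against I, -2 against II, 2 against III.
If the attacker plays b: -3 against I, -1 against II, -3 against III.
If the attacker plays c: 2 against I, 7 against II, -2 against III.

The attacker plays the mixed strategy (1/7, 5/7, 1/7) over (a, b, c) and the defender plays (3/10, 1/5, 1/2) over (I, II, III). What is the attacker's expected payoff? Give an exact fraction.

Against (3/10, 1/5, 1/2), each row's expected payoff is a: 3/10; b: -13/5; c: 1.
Taking the (1/7, 5/7, 1/7)-weighted average: (1/7)·(3/10) + (5/7)·(-13/5) + (1/7)·(1) = -117/70.

-117/70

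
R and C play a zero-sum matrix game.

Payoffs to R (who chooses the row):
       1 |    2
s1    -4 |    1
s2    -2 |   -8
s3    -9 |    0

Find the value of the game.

Row s3 is strictly dominated by row s1, so R never plays it.
The remaining 2×2 game on (s1, s2) × (1, 2) has no saddle point. Let R play s1 with probability p; indifference gives −4p − 2(1−p) = p − 8(1−p), so p = 6/11.
Similarly C's optimal q on 1 is 9/11, and the value is -4·(9/11) + (1)·(2/11) = -34/11.

-34/11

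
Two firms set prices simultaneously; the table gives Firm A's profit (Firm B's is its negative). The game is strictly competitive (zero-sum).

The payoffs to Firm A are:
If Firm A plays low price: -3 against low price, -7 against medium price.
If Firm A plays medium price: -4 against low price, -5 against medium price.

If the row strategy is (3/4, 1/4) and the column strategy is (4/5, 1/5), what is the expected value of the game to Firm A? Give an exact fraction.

-39/10

Against (4/5, 1/5), each row's expected payoff is low price: -19/5; medium price: -21/5.
Taking the (3/4, 1/4)-weighted average: (3/4)·(-19/5) + (1/4)·(-21/5) = -39/10.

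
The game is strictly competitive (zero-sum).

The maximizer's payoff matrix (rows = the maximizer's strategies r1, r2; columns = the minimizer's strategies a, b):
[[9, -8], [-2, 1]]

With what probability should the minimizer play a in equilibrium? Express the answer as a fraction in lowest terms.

Row minima are -8 and -2, so the maximizer's maximin is -2; column maxima are 9 and 1, so the minimizer's minimax is 1. These differ, so the equilibrium is in mixed strategies.
Let the minimizer play a with probability q. The maximizer is indifferent when 9q − 8(1−q) = −2q + (1−q), giving q = 9/20.

9/20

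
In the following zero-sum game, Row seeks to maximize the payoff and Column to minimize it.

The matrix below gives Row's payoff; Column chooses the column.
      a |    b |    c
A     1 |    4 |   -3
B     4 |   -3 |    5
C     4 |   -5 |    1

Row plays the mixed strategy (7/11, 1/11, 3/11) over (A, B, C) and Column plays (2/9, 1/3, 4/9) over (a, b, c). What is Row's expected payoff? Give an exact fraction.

Against (2/9, 1/3, 4/9), each row's expected payoff is A: 2/9; B: 19/9; C: -1/3.
Taking the (7/11, 1/11, 3/11)-weighted average: (7/11)·(2/9) + (1/11)·(19/9) + (3/11)·(-1/3) = 8/33.

8/33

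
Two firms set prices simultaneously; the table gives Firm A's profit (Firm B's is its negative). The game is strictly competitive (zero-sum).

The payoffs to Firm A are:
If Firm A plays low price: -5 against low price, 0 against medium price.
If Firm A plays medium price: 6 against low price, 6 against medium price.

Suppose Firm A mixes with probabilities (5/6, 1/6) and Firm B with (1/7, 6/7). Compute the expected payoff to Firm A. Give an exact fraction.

Against (1/7, 6/7), each row's expected payoff is low price: -5/7; medium price: 6.
Taking the (5/6, 1/6)-weighted average: (5/6)·(-5/7) + (1/6)·(6) = 17/42.

17/42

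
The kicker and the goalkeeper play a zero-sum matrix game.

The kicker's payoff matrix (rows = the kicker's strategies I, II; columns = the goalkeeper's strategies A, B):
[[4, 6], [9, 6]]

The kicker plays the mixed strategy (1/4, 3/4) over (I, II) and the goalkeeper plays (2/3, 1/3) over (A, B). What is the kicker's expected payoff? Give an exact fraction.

Against (2/3, 1/3), each row's expected payoff is I: 14/3; II: 8.
Taking the (1/4, 3/4)-weighted average: (1/4)·(14/3) + (3/4)·(8) = 43/6.

43/6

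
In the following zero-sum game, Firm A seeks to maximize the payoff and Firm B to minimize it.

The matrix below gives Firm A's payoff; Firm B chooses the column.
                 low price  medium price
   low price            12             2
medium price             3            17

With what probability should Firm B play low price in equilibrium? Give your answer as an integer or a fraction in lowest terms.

5/8

Row minima are 2 and 3, so Firm A's maximin is 3; column maxima are 12 and 17, so Firm B's minimax is 12. These differ, so the equilibrium is in mixed strategies.
Let Firm B play low price with probability q. Firm A is indifferent when 12q + 2(1−q) = 3q + 17(1−q), giving q = 5/8.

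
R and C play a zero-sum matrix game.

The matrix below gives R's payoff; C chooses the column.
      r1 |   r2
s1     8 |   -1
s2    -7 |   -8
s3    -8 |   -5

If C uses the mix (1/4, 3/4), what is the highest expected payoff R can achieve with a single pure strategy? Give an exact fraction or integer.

s1: (8)·(1/4) + (-1)·(3/4) = 5/4.
s2: (-7)·(1/4) + (-8)·(3/4) = -31/4.
s3: (-8)·(1/4) + (-5)·(3/4) = -23/4.
The best pure response is s1 with expected payoff 5/4.

5/4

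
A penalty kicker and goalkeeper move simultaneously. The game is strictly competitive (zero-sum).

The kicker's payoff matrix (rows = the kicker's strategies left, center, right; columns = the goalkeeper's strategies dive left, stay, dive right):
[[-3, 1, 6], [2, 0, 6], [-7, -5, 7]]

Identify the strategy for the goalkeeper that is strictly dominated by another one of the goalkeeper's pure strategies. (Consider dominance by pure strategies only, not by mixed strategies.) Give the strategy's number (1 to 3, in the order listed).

The goalkeeper prefers columns that give the kicker less. Compare dive right with dive left: -3 < 6, 2 < 6, -7 < 7.
So dive left strictly dominates dive right for the goalkeeper; dive right is strictly dominated.

3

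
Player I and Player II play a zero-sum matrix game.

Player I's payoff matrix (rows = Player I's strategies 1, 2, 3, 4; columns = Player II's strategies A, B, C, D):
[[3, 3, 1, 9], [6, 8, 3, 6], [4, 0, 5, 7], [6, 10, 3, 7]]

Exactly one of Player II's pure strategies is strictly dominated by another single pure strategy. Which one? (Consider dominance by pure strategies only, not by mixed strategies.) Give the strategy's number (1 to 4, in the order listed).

4

Player II prefers columns that give Player I less. Compare D with C: 1 < 9, 3 < 6, 5 < 7, 3 < 7.
So C strictly dominates D for Player II; D is strictly dominated.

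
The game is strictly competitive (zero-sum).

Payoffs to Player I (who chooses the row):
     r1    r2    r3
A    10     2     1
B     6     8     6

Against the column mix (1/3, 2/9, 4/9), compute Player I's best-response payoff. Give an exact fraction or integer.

58/9

A: (10)·(1/3) + (2)·(2/9) + (1)·(4/9) = 38/9.
B: (6)·(1/3) + (8)·(2/9) + (6)·(4/9) = 58/9.
The best pure response is B with expected payoff 58/9.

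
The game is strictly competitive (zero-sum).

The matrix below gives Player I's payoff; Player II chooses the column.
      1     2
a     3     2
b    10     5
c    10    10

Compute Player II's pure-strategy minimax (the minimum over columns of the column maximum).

The worst case (largest entry) in each column is 1: 10, 2: 10.
The best (smallest) of these is 10.

10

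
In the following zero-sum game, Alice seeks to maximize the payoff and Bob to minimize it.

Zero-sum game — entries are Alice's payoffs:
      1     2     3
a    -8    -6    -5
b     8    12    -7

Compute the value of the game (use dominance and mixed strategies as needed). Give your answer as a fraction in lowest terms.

-16/3

Column 2 is strictly dominated by 1 for Bob (it gives Alice more in every row).
The remaining 2×2 game on (a, b) × (1, 3) has no saddle point. Let Alice play a with probability p; indifference gives −8p + 8(1−p) = −5p − 7(1−p), so p = 5/6.
Similarly Bob's optimal q on 1 is 1/9, and the value is -8·(1/9) + (-5)·(8/9) = -16/3.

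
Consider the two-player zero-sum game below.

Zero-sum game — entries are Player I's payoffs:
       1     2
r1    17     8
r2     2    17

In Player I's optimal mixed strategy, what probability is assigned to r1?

Row minima are 8 and 2, so Player I's maximin is 8; column maxima are 17 and 17, so Player II's minimax is 17. These differ, so the equilibrium is in mixed strategies.
Let Player I play r1 with probability p. Player II is indifferent when 17p + 2(1−p) = 8p + 17(1−p), giving p = 5/8.

5/8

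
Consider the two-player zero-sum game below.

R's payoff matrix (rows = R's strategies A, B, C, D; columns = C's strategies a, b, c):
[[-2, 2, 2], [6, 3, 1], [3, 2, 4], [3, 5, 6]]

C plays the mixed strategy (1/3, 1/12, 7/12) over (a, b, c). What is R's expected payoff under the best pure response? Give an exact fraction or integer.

59/12

A: (-2)·(1/3) + (2)·(1/12) + (2)·(7/12) = 2/3.
B: (6)·(1/3) + (3)·(1/12) + (1)·(7/12) = 17/6.
C: (3)·(1/3) + (2)·(1/12) + (4)·(7/12) = 7/2.
D: (3)·(1/3) + (5)·(1/12) + (6)·(7/12) = 59/12.
The best pure response is D with expected payoff 59/12.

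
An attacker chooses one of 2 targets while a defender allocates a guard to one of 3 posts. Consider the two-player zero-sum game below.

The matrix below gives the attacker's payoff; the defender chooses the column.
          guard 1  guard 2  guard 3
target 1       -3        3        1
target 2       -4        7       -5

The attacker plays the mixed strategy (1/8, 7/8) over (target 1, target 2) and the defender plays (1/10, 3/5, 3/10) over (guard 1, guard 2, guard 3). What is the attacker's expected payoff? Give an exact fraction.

179/80

Against (1/10, 3/5, 3/10), each row's expected payoff is target 1: 9/5; target 2: 23/10.
Taking the (1/8, 7/8)-weighted average: (1/8)·(9/5) + (7/8)·(23/10) = 179/80.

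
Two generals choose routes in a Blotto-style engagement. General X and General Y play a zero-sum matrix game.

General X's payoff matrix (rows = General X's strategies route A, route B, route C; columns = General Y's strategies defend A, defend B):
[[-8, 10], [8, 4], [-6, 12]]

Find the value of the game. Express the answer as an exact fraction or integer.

Row route A is strictly dominated by row route C, so General X never plays it.
The remaining 2×2 game on (route B, route C) × (defend A, defend B) has no saddle point. Let General X play route B with probability p; indifference gives 8p − 6(1−p) = 4p + 12(1−p), so p = 9/11.
Similarly General Y's optimal q on defend A is 4/11, and the value is 8·(4/11) + (4)·(7/11) = 60/11.

60/11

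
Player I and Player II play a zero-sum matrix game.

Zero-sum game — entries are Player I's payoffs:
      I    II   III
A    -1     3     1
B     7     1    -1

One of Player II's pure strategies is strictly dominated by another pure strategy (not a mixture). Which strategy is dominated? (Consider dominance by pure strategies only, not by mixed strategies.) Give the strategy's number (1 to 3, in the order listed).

2

Player II prefers columns that give Player I less. Compare II with III: 1 < 3, -1 < 1.
So III strictly dominates II for Player II; II is strictly dominated.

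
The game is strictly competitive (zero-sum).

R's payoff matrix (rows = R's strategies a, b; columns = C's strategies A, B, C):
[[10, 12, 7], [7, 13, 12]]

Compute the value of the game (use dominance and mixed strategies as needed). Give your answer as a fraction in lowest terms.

71/8

Column B is strictly dominated by C for C (it gives R more in every row).
The remaining 2×2 game on (a, b) × (A, C) has no saddle point. Let R play a with probability p; indifference gives 10p + 7(1−p) = 7p + 12(1−p), so p = 5/8.
Similarly C's optimal q on A is 5/8, and the value is 10·(5/8) + (7)·(3/8) = 71/8.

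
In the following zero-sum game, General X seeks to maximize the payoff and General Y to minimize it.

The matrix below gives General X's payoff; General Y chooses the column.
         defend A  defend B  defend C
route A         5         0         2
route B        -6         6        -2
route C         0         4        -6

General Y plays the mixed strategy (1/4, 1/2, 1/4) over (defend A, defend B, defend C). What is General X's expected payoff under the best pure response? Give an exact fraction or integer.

route A: (5)·(1/4) + (0)·(1/2) + (2)·(1/4) = 7/4.
route B: (-6)·(1/4) + (6)·(1/2) + (-2)·(1/4) = 1.
route C: (0)·(1/4) + (4)·(1/2) + (-6)·(1/4) = 1/2.
The best pure response is route A with expected payoff 7/4.

7/4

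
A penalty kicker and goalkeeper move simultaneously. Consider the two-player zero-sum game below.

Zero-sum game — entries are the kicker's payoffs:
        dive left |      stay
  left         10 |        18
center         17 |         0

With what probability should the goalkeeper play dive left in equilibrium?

Row minima are 10 and 0, so the kicker's maximin is 10; column maxima are 17 and 18, so the goalkeeper's minimax is 17. These differ, so the equilibrium is in mixed strategies.
Let the goalkeeper play dive left with probability q. The kicker is indifferent when 10q + 18(1−q) = 17q, giving q = 18/25.

18/25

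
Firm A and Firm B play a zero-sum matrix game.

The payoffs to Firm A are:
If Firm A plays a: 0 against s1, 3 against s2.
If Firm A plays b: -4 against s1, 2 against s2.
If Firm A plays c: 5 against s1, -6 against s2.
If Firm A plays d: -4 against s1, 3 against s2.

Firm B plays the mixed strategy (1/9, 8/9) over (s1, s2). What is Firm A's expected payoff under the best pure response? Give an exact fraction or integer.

8/3

a: (0)·(1/9) + (3)·(8/9) = 8/3.
b: (-4)·(1/9) + (2)·(8/9) = 4/3.
c: (5)·(1/9) + (-6)·(8/9) = -43/9.
d: (-4)·(1/9) + (3)·(8/9) = 20/9.
The best pure response is a with expected payoff 8/3.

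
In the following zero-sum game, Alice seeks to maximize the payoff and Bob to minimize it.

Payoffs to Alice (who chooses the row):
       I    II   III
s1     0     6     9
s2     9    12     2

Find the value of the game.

81/16

Column II is strictly dominated by I for Bob (it gives Alice more in every row).
The remaining 2×2 game on (s1, s2) × (I, III) has no saddle point. Let Alice play s1 with probability p; indifference gives 9(1−p) = 9p + 2(1−p), so p = 7/16.
Similarly Bob's optimal q on I is 7/16, and the value is 0·(7/16) + (9)·(9/16) = 81/16.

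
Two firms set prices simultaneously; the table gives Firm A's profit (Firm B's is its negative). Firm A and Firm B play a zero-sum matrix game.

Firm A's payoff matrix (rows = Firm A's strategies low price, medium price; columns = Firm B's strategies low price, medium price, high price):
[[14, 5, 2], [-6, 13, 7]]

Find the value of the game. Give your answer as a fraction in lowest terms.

Column medium price is strictly dominated by high price for Firm B (it gives Firm A more in every row).
The remaining 2×2 game on (low price, medium price) × (low price, high price) has no saddle point. Let Firm A play low price with probability p; indifference gives 14p − 6(1−p) = 2p + 7(1−p), so p = 13/25.
Similarly Firm B's optimal q on low price is 1/5, and the value is 14·(1/5) + (2)·(4/5) = 22/5.

22/5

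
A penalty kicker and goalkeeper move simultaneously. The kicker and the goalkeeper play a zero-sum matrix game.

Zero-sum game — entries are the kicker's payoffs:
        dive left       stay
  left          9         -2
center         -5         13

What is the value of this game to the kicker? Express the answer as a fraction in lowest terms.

Row minima are -2 and -5, so the kicker's maximin is -2; column maxima are 9 and 13, so the goalkeeper's minimax is 9. These differ, so the equilibrium is in mixed strategies.
Let the kicker play left with probability p. The goalkeeper is indifferent when 9p − 5(1−p) = −2p + 13(1−p), giving p = 18/29.
Let the goalkeeper play dive left with probability q. The kicker is indifferent when 9q − 2(1−q) = −5q + 13(1−q), giving q = 15/29.
The value is 9·(15/29) + (-2)·(14/29) = 107/29.

107/29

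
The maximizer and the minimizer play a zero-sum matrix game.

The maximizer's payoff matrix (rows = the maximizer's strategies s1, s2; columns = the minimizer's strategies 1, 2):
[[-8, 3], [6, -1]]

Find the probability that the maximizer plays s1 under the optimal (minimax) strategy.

7/18

Row minima are -8 and -1, so the maximizer's maximin is -1; column maxima are 6 and 3, so the minimizer's minimax is 3. These differ, so the equilibrium is in mixed strategies.
Let the maximizer play s1 with probability p. The minimizer is indifferent when −8p + 6(1−p) = 3p − (1−p), giving p = 7/18.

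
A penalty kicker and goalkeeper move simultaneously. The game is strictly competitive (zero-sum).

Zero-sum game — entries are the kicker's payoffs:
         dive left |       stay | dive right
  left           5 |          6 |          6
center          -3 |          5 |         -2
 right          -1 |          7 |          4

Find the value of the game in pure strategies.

5

Row minima: 5, -3, -1 → the kicker's maximin is 5.
Column maxima: 5, 7, 6 → the goalkeeper's minimax is 5.
They coincide at (left, dive left), so the value is 5.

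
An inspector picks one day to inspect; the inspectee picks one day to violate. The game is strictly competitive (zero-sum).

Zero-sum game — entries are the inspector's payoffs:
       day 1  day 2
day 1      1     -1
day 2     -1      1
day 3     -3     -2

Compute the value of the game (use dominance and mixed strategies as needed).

0

Row day 3 is strictly dominated by row day 1, so the inspector never plays it.
The remaining 2×2 game on (day 1, day 2) × (day 1, day 2) has no saddle point. Let the inspector play day 1 with probability p; indifference gives p − (1−p) = −p + (1−p), so p = 1/2.
Similarly the inspectee's optimal q on day 1 is 1/2, and the value is 1·(1/2) + (-1)·(1/2) = 0.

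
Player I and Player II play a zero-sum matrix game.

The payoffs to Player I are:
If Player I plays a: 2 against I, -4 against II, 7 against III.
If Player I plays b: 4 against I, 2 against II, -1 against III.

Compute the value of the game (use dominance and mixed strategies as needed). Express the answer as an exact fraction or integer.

Column I is strictly dominated by II for Player II (it gives Player I more in every row).
The remaining 2×2 game on (a, b) × (II, III) has no saddle point. Let Player I play a with probability p; indifference gives −4p + 2(1−p) = 7p − (1−p), so p = 3/14.
Similarly Player II's optimal q on II is 4/7, and the value is -4·(4/7) + (7)·(3/7) = 5/7.

5/7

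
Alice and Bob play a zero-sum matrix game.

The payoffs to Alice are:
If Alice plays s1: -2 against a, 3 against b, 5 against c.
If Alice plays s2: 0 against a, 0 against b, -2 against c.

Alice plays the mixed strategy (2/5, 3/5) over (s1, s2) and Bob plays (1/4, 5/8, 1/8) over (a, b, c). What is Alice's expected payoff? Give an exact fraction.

13/20

Against (1/4, 5/8, 1/8), each row's expected payoff is s1: 2; s2: -1/4.
Taking the (2/5, 3/5)-weighted average: (2/5)·(2) + (3/5)·(-1/4) = 13/20.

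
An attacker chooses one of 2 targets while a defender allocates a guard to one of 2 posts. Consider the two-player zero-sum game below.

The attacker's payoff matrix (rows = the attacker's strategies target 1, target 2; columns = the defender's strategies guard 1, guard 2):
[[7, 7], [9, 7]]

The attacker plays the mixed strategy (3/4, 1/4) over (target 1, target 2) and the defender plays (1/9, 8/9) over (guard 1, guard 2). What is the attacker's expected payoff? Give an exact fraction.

127/18

Against (1/9, 8/9), each row's expected payoff is target 1: 7; target 2: 65/9.
Taking the (3/4, 1/4)-weighted average: (3/4)·(7) + (1/4)·(65/9) = 127/18.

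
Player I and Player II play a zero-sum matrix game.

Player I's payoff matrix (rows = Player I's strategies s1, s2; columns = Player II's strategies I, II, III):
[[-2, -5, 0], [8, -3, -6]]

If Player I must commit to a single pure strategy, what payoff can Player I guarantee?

-5

The worst-case payoff for each row is s1: -5, s2: -6.
The best of these is -5.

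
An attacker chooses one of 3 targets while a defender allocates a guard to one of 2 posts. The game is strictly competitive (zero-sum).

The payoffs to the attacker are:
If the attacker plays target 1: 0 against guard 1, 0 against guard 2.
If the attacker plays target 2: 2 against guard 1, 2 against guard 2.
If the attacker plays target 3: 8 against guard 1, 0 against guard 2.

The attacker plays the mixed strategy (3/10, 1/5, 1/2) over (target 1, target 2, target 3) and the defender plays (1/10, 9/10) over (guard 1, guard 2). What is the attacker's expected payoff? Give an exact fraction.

4/5

Against (1/10, 9/10), each row's expected payoff is target 1: 0; target 2: 2; target 3: 4/5.
Taking the (3/10, 1/5, 1/2)-weighted average: (3/10)·(0) + (1/5)·(2) + (1/2)·(4/5) = 4/5.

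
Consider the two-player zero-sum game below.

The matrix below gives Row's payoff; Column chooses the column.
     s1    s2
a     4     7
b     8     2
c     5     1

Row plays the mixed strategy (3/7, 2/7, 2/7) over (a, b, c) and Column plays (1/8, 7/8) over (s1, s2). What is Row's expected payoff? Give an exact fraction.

227/56

Against (1/8, 7/8), each row's expected payoff is a: 53/8; b: 11/4; c: 3/2.
Taking the (3/7, 2/7, 2/7)-weighted average: (3/7)·(53/8) + (2/7)·(11/4) + (2/7)·(3/2) = 227/56.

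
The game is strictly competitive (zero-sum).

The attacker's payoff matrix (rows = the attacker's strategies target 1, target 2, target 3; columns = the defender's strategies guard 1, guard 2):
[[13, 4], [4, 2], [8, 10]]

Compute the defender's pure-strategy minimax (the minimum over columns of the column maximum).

10

The worst case (largest entry) in each column is guard 1: 13, guard 2: 10.
The best (smallest) of these is 10.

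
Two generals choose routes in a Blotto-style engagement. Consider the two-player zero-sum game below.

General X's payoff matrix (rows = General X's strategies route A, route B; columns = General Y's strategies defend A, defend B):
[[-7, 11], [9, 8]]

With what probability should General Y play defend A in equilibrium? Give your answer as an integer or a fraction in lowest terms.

3/19

Row minima are -7 and 8, so General X's maximin is 8; column maxima are 9 and 11, so General Y's minimax is 9. These differ, so the equilibrium is in mixed strategies.
Let General Y play defend A with probability q. General X is indifferent when −7q + 11(1−q) = 9q + 8(1−q), giving q = 3/19.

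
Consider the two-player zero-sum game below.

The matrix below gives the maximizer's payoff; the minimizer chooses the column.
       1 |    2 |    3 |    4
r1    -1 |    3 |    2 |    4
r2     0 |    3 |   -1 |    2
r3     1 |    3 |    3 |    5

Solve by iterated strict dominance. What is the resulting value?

Column 2 is strictly dominated by 1 for the minimizer (-1<3, 0<3, 1<3); eliminate 2.
Row r1 is strictly dominated by row r3 (1>-1, 3>2, 5>4); eliminate r1.
Column 4 is strictly dominated by 1 for the minimizer (0<2, 1<5); eliminate 4.
Row r2 is strictly dominated by row r3 (1>0, 3>-1); eliminate r2.
Column 3 is strictly dominated by 1 for the minimizer (1<3); eliminate 3.
Only (r3, 1) remains, with payoff 1.

1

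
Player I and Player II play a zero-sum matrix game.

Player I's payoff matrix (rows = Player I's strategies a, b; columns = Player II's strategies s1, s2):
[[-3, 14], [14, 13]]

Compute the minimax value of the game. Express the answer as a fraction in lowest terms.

Row minima are -3 and 13, so Player I's maximin is 13; column maxima are 14 and 14, so Player II's minimax is 14. These differ, so the equilibrium is in mixed strategies.
Let Player I play a with probability p. Player II is indifferent when −3p + 14(1−p) = 14p + 13(1−p), giving p = 1/18.
Let Player II play s1 with probability q. Player I is indifferent when −3q + 14(1−q) = 14q + 13(1−q), giving q = 1/18.
The value is -3·(1/18) + (14)·(17/18) = 235/18.

235/18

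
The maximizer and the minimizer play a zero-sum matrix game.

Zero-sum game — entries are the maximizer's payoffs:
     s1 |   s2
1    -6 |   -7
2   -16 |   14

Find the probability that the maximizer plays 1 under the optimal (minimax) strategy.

Row minima are -7 and -16, so the maximizer's maximin is -7; column maxima are -6 and 14, so the minimizer's minimax is -6. These differ, so the equilibrium is in mixed strategies.
Let the maximizer play 1 with probability p. The minimizer is indifferent when −6p − 16(1−p) = −7p + 14(1−p), giving p = 30/31.

30/31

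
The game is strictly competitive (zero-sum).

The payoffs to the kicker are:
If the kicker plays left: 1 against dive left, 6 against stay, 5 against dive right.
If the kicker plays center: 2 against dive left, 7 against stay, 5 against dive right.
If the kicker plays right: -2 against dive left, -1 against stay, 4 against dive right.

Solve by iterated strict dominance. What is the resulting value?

2

Column stay is strictly dominated by dive left for the goalkeeper (1<6, 2<7, -2<-1); eliminate stay.
Column dive right is strictly dominated by dive left for the goalkeeper (1<5, 2<5, -2<4); eliminate dive right.
Row left is strictly dominated by row center (2>1); eliminate left.
Row right is strictly dominated by row center (2>-2); eliminate right.
Only (center, dive left) remains, with payoff 2.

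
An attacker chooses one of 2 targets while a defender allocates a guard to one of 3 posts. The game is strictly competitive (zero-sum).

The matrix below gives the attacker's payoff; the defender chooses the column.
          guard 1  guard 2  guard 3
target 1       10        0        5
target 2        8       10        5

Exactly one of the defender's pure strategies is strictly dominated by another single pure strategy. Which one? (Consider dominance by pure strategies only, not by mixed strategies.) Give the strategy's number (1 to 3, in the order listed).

The defender prefers columns that give the attacker less. Compare guard 1 with guard 3: 5 < 10, 5 < 8.
So guard 3 strictly dominates guard 1 for the defender; guard 1 is strictly dominated.

1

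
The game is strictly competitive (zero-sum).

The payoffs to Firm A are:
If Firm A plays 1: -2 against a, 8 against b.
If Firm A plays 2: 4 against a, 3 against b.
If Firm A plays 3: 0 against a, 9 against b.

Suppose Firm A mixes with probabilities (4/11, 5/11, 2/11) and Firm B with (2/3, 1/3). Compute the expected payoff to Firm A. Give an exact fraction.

89/33

Against (2/3, 1/3), each row's expected payoff is 1: 4/3; 2: 11/3; 3: 3.
Taking the (4/11, 5/11, 2/11)-weighted average: (4/11)·(4/3) + (5/11)·(11/3) + (2/11)·(3) = 89/33.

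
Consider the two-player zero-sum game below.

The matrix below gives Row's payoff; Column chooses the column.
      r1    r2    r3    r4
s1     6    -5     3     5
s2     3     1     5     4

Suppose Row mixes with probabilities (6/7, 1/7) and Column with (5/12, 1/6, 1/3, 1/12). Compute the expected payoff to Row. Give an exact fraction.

Against (5/12, 1/6, 1/3, 1/12), each row's expected payoff is s1: 37/12; s2: 41/12.
Taking the (6/7, 1/7)-weighted average: (6/7)·(37/12) + (1/7)·(41/12) = 263/84.

263/84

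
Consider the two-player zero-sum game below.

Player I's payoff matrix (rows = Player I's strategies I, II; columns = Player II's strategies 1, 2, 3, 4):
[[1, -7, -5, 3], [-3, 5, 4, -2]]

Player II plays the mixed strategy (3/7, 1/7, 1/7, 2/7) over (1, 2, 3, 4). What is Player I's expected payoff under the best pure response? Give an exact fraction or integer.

I: (1)·(3/7) + (-7)·(1/7) + (-5)·(1/7) + (3)·(2/7) = -3/7.
II: (-3)·(3/7) + (5)·(1/7) + (4)·(1/7) + (-2)·(2/7) = -4/7.
The best pure response is I with expected payoff -3/7.

-3/7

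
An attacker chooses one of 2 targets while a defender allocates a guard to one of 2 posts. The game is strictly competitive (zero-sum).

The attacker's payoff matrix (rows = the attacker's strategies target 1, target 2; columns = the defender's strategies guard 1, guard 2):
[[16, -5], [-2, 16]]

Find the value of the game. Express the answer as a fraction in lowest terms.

Row minima are -5 and -2, so the attacker's maximin is -2; column maxima are 16 and 16, so the defender's minimax is 16. These differ, so the equilibrium is in mixed strategies.
Let the attacker play target 1 with probability p. The defender is indifferent when 16p − 2(1−p) = −5p + 16(1−p), giving p = 6/13.
Let the defender play guard 1 with probability q. The attacker is indifferent when 16q − 5(1−q) = −2q + 16(1−q), giving q = 7/13.
The value is 16·(7/13) + (-5)·(6/13) = 82/13.

82/13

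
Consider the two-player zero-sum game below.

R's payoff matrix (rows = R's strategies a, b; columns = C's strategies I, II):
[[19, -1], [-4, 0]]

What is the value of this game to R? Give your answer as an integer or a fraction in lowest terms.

Row minima are -1 and -4, so R's maximin is -1; column maxima are 19 and 0, so C's minimax is 0. These differ, so the equilibrium is in mixed strategies.
Let R play a with probability p. C is indifferent when 19p − 4(1−p) = −p, giving p = 1/6.
Let C play I with probability q. R is indifferent when 19q − (1−q) = −4q, giving q = 1/24.
The value is 19·(1/24) + (-1)·(23/24) = -1/6.

-1/6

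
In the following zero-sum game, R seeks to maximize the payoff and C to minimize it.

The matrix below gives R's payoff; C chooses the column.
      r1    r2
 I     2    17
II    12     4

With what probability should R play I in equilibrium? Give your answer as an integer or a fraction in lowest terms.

8/23

Row minima are 2 and 4, so R's maximin is 4; column maxima are 12 and 17, so C's minimax is 12. These differ, so the equilibrium is in mixed strategies.
Let R play I with probability p. C is indifferent when 2p + 12(1−p) = 17p + 4(1−p), giving p = 8/23.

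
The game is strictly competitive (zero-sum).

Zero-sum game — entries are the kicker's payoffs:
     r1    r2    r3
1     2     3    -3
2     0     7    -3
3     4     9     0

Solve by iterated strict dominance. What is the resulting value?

Column r2 is strictly dominated by r1 for the goalkeeper (2<3, 0<7, 4<9); eliminate r2.
Row 2 is strictly dominated by row 3 (4>0, 0>-3); eliminate 2.
Column r1 is strictly dominated by r3 for the goalkeeper (-3<2, 0<4); eliminate r1.
Row 1 is strictly dominated by row 3 (0>-3); eliminate 1.
Only (3, r3) remains, with payoff 0.

0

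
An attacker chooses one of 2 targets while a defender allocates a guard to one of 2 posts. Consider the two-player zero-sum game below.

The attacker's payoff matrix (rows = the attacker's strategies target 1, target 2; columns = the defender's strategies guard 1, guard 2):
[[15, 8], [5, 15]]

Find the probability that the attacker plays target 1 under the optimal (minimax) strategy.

Row minima are 8 and 5, so the attacker's maximin is 8; column maxima are 15 and 15, so the defender's minimax is 15. These differ, so the equilibrium is in mixed strategies.
Let the attacker play target 1 with probability p. The defender is indifferent when 15p + 5(1−p) = 8p + 15(1−p), giving p = 10/17.

10/17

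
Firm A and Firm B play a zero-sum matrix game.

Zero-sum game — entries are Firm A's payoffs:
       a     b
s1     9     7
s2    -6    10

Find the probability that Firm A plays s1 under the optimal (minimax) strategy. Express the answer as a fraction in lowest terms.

8/9

Row minima are 7 and -6, so Firm A's maximin is 7; column maxima are 9 and 10, so Firm B's minimax is 9. These differ, so the equilibrium is in mixed strategies.
Let Firm A play s1 with probability p. Firm B is indifferent when 9p − 6(1−p) = 7p + 10(1−p), giving p = 8/9.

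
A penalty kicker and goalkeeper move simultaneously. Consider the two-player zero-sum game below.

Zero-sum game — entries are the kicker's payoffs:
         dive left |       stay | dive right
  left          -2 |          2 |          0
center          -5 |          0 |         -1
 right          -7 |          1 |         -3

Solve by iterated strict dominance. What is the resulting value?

-2

Column stay is strictly dominated by dive left for the goalkeeper (-2<2, -5<0, -7<1); eliminate stay.
Column dive right is strictly dominated by dive left for the goalkeeper (-2<0, -5<-1, -7<-3); eliminate dive right.
Row right is strictly dominated by row left (-2>-7); eliminate right.
Row center is strictly dominated by row left (-2>-5); eliminate center.
Only (left, dive left) remains, with payoff -2.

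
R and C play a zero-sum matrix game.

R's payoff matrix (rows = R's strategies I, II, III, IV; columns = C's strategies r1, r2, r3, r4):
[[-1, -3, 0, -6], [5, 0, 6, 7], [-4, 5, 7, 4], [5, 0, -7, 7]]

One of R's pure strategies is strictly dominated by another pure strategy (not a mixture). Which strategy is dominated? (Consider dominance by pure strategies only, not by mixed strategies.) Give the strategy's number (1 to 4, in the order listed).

1

Compare I with II: 5 > -1, 0 > -3, 6 > 0, 7 > -6.
So II strictly dominates I for R; I is strictly dominated.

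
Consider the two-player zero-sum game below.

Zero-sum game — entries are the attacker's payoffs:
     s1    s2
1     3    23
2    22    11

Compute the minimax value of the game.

Row minima are 3 and 11, so the attacker's maximin is 11; column maxima are 22 and 23, so the defender's minimax is 22. These differ, so the equilibrium is in mixed strategies.
Let the attacker play 1 with probability p. The defender is indifferent when 3p + 22(1−p) = 23p + 11(1−p), giving p = 11/31.
Let the defender play s1 with probability q. The attacker is indifferent when 3q + 23(1−q) = 22q + 11(1−q), giving q = 12/31.
The value is 3·(12/31) + (23)·(19/31) = 473/31.

473/31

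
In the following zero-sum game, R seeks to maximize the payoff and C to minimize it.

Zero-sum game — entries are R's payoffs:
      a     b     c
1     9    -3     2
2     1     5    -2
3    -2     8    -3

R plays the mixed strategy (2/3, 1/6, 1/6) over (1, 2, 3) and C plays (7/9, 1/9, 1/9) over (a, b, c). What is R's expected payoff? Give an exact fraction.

Against (7/9, 1/9, 1/9), each row's expected payoff is 1: 62/9; 2: 10/9; 3: -1.
Taking the (2/3, 1/6, 1/6)-weighted average: (2/3)·(62/9) + (1/6)·(10/9) + (1/6)·(-1) = 83/18.

83/18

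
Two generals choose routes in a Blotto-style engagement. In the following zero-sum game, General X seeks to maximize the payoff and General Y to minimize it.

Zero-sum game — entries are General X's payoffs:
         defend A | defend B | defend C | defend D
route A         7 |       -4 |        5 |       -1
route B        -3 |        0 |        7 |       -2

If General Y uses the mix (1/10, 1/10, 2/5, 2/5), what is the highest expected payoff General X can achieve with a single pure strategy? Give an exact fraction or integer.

19/10

route A: (7)·(1/10) + (-4)·(1/10) + (5)·(2/5) + (-1)·(2/5) = 19/10.
route B: (-3)·(1/10) + (0)·(1/10) + (7)·(2/5) + (-2)·(2/5) = 17/10.
The best pure response is route A with expected payoff 19/10.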